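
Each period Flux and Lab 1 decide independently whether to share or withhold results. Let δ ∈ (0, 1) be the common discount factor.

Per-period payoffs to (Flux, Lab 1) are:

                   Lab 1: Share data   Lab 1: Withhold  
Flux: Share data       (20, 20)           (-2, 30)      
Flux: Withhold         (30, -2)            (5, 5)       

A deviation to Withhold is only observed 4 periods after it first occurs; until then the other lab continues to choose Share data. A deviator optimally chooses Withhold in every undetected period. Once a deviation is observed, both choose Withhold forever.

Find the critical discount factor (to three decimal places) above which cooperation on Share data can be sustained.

0.795

The best deviation is to choose Withhold for all 4 undetected periods, earning 30 each, then 5 forever once detected.
Deviation value: 30(1−δ^4)/(1−δ) + 5δ^4/(1−δ); cooperation value: 20/(1−δ).
IC: 20 ≥ 30(1−δ^4) + 5δ^4 = 30 − 25δ^4.
So δ^4 ≥ 10/25 = 2/5, giving δ ≥ (2/5)^(1/4) ≈ 0.795.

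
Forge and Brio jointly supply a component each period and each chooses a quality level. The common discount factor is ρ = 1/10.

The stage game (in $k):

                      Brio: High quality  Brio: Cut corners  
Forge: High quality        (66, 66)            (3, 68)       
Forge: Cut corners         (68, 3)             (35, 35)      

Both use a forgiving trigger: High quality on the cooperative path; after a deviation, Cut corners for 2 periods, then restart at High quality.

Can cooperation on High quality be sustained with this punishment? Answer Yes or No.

IC: ρ+…+ρ^2 ≥ (68−66)/(66−35) = 2/31.
At ρ = 1/10: partial sum = 0.1100 ≥ 0.0645. Cooperation sustainable.

Yes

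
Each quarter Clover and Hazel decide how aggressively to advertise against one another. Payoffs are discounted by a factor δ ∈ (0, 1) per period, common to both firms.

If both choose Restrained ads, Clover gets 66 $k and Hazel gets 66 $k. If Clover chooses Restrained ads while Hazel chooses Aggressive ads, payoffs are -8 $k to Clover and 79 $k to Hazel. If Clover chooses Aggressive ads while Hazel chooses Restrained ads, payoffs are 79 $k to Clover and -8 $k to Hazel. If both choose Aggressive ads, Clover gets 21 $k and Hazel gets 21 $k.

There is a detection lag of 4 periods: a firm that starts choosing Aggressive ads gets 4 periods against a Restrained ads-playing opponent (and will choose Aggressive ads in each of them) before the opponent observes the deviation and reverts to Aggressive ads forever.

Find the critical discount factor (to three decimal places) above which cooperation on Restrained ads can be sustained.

0.688

Deviating for the 4 undetected periods gains 79−66 = 13 per period over cooperation, then loses 66−21 = 45 per period forever once punishment starts.
Gain: 13(1 + δ + … + δ^3); loss: 45·δ^4/(1−δ).
No profitable deviation ⇔ 13(1−δ^4) ≤ 45·δ^4, i.e. δ^4 ≥ 13/(13+45) = 13/58.
Hence δ ≥ (13/58)^(1/4) ≈ 0.688.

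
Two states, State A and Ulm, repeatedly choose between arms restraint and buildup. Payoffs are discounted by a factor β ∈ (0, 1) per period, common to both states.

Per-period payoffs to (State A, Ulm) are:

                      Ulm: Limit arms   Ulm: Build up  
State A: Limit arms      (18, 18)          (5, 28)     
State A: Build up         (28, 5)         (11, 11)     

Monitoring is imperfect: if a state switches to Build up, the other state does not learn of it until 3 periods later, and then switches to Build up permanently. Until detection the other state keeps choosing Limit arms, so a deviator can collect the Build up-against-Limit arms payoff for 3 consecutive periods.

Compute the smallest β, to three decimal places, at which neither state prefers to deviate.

Deviating for the 3 undetected periods gains 28−18 = 10 per period over cooperation, then loses 18−11 = 7 per period forever once punishment starts.
Gain: 10(1 + β + … + β^2); loss: 7·β^3/(1−β).
No profitable deviation ⇔ 10(1−β^3) ≤ 7·β^3, i.e. β^3 ≥ 10/(10+7) = 10/17.
Hence β ≥ (10/17)^(1/3) ≈ 0.838.

0.838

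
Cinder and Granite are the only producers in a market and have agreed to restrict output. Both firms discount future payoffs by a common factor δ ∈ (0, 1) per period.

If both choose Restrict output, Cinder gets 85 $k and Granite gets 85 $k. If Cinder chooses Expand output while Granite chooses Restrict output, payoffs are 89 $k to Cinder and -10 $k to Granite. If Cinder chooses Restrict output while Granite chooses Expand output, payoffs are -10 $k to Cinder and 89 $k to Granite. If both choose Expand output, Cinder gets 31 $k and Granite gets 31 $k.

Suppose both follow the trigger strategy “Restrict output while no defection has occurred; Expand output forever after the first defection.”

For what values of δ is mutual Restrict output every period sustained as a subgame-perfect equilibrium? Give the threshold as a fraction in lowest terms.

Cooperation forever yields 85 each period: 85/(1−δ).
Deviating yields 89 once, then 31 forever: 89 + 31δ/(1−δ).
No profitable deviation requires 85/(1−δ) ≥ 89 + 31δ/(1−δ).
Multiplying by (1−δ): 85 ≥ 89(1−δ) + 31δ = 89 − 58δ.
So 58δ ≥ 4, i.e. δ ≥ 4/58 = 2/29.

2/29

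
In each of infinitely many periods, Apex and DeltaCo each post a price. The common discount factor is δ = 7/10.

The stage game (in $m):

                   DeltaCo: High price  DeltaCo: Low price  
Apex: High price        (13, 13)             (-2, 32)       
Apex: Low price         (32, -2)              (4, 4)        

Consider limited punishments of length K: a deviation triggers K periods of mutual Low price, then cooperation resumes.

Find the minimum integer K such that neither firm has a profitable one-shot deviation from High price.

No profitable deviation requires (13−4)(δ+…+δ^K) ≥ 32−13, i.e. δ+…+δ^K ≥ 19/9 ≈ 2.1111.
With δ = 7/10, the partial sums are K=1: 0.7000, K=2: 1.1900, …, K=5: 1.9412, K=6: 2.0588, K=7: 2.1412.
K = 7 is the first length at which the sum reaches 2.1111.

7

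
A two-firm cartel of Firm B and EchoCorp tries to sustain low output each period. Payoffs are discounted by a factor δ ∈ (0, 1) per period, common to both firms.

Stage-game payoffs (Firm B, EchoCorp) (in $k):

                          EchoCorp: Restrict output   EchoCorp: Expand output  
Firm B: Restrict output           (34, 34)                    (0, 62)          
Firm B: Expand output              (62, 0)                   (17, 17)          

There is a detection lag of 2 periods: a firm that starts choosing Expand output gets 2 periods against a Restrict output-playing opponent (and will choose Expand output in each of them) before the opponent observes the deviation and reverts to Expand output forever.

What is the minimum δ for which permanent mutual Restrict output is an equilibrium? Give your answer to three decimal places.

The best deviation is to choose Expand output for all 2 undetected periods, earning 62 each, then 17 forever once detected.
Deviation value: 62(1−δ^2)/(1−δ) + 17δ^2/(1−δ); cooperation value: 34/(1−δ).
IC: 34 ≥ 62(1−δ^2) + 17δ^2 = 62 − 45δ^2.
So δ^2 ≥ 28/45, giving δ ≥ (28/45)^(1/2) ≈ 0.789.

0.789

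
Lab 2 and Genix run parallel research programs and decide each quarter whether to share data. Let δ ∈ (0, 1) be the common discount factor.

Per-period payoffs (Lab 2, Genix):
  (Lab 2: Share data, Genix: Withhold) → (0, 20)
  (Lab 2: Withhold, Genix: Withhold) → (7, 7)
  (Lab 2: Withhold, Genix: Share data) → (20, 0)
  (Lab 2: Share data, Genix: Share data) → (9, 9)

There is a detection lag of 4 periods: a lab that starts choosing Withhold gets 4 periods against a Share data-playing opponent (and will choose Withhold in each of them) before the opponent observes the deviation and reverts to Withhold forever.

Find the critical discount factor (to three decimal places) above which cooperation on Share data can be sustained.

Deviating for the 4 undetected periods gains 20−9 = 11 per period over cooperation, then loses 9−7 = 2 per period forever once punishment starts.
Gain: 11(1 + δ + … + δ^3); loss: 2·δ^4/(1−δ).
No profitable deviation ⇔ 11(1−δ^4) ≤ 2·δ^4, i.e. δ^4 ≥ 11/(11+2) = 11/13.
Hence δ ≥ (11/13)^(1/4) ≈ 0.959.

0.959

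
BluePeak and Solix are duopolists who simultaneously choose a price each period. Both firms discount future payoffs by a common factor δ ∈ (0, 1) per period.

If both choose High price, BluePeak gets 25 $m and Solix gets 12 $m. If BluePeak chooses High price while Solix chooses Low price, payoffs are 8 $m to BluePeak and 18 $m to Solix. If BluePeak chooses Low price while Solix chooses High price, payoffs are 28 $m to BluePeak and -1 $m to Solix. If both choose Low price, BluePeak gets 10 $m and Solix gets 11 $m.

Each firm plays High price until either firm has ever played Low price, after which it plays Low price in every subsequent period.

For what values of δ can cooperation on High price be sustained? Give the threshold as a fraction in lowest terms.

6/7

For BluePeak: deviation gain 28−25 = 3, per-period punishment loss 25−10 = 15. IC gives δ ≥ 3/18 = 1/6.
For Solix: gain 6, loss 1 per period, so δ ≥ 6/7.
The tighter constraint is Solix's, so cooperation needs δ ≥ 6/7.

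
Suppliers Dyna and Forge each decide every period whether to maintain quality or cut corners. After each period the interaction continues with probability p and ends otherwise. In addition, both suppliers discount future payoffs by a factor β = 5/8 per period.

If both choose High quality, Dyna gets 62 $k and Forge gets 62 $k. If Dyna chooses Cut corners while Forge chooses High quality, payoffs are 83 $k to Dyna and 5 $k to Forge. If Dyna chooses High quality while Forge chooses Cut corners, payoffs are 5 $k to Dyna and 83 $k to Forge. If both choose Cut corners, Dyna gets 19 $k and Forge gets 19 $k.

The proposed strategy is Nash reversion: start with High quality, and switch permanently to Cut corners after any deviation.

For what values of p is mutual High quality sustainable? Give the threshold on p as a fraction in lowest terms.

Expected continuation weight on next period's payoff is β·p = 5/8·p, which plays the role of the discount factor.
Cooperation requires 5/8·p ≥ (83−62)/(83−19) = 21/64, hence p ≥ 21/40.

21/40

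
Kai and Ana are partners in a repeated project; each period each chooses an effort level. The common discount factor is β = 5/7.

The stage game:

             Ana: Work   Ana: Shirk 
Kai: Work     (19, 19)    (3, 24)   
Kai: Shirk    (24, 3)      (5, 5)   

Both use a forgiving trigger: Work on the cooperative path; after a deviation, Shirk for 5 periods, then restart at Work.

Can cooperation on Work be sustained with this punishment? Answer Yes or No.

IC: β+…+β^5 ≥ (24−19)/(19−5) = 5/14.
At β = 5/7: partial sum = 2.0352 ≥ 0.3571. Cooperation sustainable.

Yes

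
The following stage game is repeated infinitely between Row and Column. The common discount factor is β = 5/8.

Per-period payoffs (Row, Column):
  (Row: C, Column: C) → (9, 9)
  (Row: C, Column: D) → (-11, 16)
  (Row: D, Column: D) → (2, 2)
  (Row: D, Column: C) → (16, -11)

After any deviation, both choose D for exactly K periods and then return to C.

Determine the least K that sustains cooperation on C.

IC: β(1−β^K)/(1−β) ≥ (16−9)/(9−2) = 1.
With β = 5/8: need 1 − β^K ≥ 1·(1−5/8)/(5/8), i.e. β^K ≤ 0.4000.
Since (5/8)^1 = 0.6250 and (5/8)^2 = 0.3906, the smallest such K is 2.

2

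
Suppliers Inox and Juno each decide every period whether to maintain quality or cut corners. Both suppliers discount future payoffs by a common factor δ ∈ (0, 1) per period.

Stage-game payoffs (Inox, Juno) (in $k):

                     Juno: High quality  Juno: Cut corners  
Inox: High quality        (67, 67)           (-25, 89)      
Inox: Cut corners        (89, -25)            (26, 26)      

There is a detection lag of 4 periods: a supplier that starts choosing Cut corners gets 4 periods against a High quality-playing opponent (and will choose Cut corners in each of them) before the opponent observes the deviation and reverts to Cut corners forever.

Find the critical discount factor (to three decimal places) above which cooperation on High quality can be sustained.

A deviator earns 89 for 4 periods, then 26 forever; cooperating earns 67 forever. Multiplying the IC by (1−δ):
67 ≥ 89(1−δ^4) + 26δ^4, so 63·δ^4 ≥ 22 and δ^4 ≥ 22/63.
δ ≥ (22/63)^(1/4) ≈ 0.769.

0.769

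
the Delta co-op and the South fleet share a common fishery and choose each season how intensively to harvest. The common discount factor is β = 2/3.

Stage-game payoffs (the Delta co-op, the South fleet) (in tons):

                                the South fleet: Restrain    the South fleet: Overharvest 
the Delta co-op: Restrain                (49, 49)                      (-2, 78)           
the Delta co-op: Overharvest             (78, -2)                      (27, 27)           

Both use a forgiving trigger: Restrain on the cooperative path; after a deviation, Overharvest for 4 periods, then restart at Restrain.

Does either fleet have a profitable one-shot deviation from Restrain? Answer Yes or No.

No

Comparing payoff streams over the 5 periods until play realigns: cooperate → 49(1+β+…+β^4); deviate → 78 + 27(β+…+β^4).
Cooperation is sustained iff (49−27)(β+…+β^4) ≥ 78−49.
β+…+β^4 = 2/3·(1−(2/3)^4)/(1−2/3) = 1.6049, and (78−49)/(49−27) = 1.3182.
1.6049 ≥ 1.3182, so cooperation is sustainable.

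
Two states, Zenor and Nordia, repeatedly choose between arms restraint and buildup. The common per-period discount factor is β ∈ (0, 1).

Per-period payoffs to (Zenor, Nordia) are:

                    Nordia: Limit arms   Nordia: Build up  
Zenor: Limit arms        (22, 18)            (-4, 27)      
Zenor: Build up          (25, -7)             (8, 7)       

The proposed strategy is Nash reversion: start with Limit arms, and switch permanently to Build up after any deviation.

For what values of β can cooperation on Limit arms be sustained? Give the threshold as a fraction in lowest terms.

9/20

Zenor's threshold: (25−22)/(25−8) = 3/17.
Nordia's threshold: (27−18)/(27−7) = 9/20.
3/17 < 9/20, so Nordia binds and β* = 9/20.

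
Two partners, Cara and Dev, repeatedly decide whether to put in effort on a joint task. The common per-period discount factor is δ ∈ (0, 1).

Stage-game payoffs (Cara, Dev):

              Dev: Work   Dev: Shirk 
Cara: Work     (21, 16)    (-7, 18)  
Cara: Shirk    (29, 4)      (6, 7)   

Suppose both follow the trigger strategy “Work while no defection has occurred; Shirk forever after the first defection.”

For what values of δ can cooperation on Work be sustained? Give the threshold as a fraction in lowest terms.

For Cara: deviation gain 29−21 = 8, per-period punishment loss 21−6 = 15. IC gives δ ≥ 8/23.
For Dev: gain 2, loss 9 per period, so δ ≥ 2/11.
The tighter constraint is Cara's, so cooperation needs δ ≥ 8/23.

8/23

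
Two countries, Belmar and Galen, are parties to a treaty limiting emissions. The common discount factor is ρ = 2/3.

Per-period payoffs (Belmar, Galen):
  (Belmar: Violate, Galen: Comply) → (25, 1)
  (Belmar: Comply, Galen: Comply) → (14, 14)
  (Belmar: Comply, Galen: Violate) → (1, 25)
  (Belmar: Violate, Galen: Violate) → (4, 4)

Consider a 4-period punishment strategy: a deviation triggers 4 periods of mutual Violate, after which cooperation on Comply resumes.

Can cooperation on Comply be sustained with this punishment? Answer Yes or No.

A one-shot deviation gives 25 now, then 4 for 4 periods, then back to 14.
Gain from deviating: (25−14) today; loss: (14−4) in each of the next 4 periods.
No-deviation condition: (14−4)(ρ+…+ρ^4) ≥ 25−14, i.e. ρ+…+ρ^4 ≥ 11/10.
At ρ = 2/3: ρ+…+ρ^4 = 1.6049 ≥ 1.1000.
So cooperation is sustainable.

Yes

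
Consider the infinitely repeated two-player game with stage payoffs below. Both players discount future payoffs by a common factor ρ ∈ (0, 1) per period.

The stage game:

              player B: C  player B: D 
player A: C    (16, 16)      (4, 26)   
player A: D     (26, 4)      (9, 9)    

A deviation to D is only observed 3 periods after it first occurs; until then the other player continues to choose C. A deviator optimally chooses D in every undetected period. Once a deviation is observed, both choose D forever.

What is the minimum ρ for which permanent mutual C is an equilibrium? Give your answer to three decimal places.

The best deviation is to choose D for all 3 undetected periods, earning 26 each, then 9 forever once detected.
Deviation value: 26(1−ρ^3)/(1−ρ) + 9ρ^3/(1−ρ); cooperation value: 16/(1−ρ).
IC: 16 ≥ 26(1−ρ^3) + 9ρ^3 = 26 − 17ρ^3.
So ρ^3 ≥ 10/17, giving ρ ≥ (10/17)^(1/3) ≈ 0.838.

0.838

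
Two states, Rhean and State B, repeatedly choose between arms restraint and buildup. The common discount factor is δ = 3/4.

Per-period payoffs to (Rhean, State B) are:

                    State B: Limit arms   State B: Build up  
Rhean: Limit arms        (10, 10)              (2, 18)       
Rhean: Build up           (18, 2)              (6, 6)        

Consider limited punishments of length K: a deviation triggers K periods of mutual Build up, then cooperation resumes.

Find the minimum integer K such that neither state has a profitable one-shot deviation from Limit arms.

Need Σ_{k=1}^{K} δ^k ≥ (18−10)/(10−6) = 2.0000 at δ = 3/4.
At K = 3 the sum is 1.7344 < 2.0000; at K = 4 it is 2.0508 ≥ 2.0000.
So the minimum punishment length is K = 4.

4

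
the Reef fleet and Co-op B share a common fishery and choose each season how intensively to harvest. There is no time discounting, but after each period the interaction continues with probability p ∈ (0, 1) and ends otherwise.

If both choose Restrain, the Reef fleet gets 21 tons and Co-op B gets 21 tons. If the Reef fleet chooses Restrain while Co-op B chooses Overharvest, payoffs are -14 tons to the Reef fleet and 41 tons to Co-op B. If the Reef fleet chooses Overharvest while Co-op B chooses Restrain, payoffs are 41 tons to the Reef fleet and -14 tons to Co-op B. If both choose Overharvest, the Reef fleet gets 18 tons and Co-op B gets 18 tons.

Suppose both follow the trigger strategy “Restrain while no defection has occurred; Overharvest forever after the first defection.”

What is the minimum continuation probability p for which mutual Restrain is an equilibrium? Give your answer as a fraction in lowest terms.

20/23

With no time discounting, the continuation probability p plays the role of the discount factor.
Grim-trigger IC: 21/(1−p) ≥ 41 + 18p/(1−p) ⇒ p ≥ (41−21)/(41−18) = 20/23.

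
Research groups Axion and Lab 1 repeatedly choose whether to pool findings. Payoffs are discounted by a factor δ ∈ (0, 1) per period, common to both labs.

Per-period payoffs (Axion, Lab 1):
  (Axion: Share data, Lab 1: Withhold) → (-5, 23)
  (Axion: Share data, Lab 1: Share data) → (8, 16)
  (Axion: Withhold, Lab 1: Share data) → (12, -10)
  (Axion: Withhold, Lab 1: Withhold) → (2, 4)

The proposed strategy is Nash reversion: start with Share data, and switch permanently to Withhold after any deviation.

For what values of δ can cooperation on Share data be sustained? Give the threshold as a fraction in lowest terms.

For Axion: deviation gain 12−8 = 4, per-period punishment loss 8−2 = 6. IC gives δ ≥ 4/10 = 2/5.
For Lab 1: gain 7, loss 12 per period, so δ ≥ 7/19.
The tighter constraint is Axion's, so cooperation needs δ ≥ 2/5.

2/5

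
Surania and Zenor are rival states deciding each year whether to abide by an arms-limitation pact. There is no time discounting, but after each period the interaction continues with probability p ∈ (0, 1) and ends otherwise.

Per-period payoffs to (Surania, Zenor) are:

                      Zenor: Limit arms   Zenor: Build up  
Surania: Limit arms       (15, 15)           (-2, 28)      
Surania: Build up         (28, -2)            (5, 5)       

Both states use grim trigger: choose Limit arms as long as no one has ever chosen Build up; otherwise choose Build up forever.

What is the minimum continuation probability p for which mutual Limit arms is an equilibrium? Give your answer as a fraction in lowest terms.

With no time discounting, the continuation probability p plays the role of the discount factor.
Grim-trigger IC: 15/(1−p) ≥ 28 + 5p/(1−p) ⇒ p ≥ (28−15)/(28−5) = 13/23.

13/23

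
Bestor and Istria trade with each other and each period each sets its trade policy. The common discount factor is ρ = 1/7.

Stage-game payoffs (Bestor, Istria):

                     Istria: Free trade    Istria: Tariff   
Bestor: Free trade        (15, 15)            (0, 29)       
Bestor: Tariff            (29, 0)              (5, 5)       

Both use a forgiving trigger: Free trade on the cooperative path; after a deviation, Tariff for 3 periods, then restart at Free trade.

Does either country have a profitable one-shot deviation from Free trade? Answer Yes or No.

IC: ρ+…+ρ^3 ≥ (29−15)/(15−5) = 7/5.
At ρ = 1/7: partial sum = 0.1662 < 1.4000. Cooperation not sustainable.

Yes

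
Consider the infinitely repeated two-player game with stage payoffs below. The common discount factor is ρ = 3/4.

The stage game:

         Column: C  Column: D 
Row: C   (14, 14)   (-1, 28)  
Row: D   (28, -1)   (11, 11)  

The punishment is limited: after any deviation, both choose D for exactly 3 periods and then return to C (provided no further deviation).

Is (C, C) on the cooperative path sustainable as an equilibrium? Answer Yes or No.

No

IC: ρ+…+ρ^3 ≥ (28−14)/(14−11) = 14/3.
At ρ = 3/4: partial sum = 1.7344 < 4.6667. Cooperation not sustainable.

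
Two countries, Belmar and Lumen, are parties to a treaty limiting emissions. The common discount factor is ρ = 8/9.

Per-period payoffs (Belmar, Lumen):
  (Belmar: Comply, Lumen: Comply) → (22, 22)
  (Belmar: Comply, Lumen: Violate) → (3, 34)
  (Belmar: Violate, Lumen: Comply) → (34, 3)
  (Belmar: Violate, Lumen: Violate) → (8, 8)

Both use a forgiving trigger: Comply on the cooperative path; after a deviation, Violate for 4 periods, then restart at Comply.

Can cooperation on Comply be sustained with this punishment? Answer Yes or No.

A one-shot deviation gives 34 now, then 8 for 4 periods, then back to 22.
Gain from deviating: (34−22) today; loss: (22−8) in each of the next 4 periods.
No-deviation condition: (22−8)(ρ+…+ρ^4) ≥ 34−22, i.e. ρ+…+ρ^4 ≥ 6/7.
At ρ = 8/9: ρ+…+ρ^4 = 3.0056 ≥ 0.8571.
So cooperation is sustainable.

Yes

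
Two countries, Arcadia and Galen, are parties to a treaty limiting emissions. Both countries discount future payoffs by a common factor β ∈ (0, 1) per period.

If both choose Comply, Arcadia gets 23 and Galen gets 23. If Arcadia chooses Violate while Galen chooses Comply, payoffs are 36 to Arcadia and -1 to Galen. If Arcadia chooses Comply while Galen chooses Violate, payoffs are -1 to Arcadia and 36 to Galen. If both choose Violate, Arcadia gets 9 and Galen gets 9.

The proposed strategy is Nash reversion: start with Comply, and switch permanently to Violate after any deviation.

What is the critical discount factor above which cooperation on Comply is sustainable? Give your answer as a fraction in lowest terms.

13/27

One-period gain from deviating is 36 − 23 = 13. The loss is 23 − 9 = 14 in every subsequent period, with present value 14·β/(1−β).
Deviation is unprofitable when 14·β/(1−β) ≥ 13, i.e. β/(1−β) ≥ 13/14.
Equivalently β ≥ 13/(13+14) = 13/27.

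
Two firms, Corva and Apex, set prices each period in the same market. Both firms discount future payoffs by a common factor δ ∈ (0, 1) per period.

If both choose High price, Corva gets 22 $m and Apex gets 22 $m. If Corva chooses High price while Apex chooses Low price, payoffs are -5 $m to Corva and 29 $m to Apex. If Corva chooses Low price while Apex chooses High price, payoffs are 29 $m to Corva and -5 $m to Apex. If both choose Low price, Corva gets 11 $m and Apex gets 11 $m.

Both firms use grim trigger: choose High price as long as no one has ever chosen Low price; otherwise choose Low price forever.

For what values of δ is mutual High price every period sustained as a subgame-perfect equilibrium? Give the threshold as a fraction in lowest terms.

One-period gain from deviating is 29 − 22 = 7. The loss is 22 − 11 = 11 in every subsequent period, with present value 11·δ/(1−δ).
Deviation is unprofitable when 11·δ/(1−δ) ≥ 7, i.e. δ/(1−δ) ≥ 7/11.
Equivalently δ ≥ 7/(7+11) = 7/18.

7/18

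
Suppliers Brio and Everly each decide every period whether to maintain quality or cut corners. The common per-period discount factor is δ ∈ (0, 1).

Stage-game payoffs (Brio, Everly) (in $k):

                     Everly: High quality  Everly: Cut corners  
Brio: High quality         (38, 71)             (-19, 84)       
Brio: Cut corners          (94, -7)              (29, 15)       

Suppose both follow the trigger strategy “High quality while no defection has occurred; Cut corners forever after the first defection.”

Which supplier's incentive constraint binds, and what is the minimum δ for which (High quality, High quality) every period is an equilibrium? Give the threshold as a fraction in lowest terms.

For Brio: deviation gain 94−38 = 56, per-period punishment loss 38−29 = 9. IC gives δ ≥ 56/65.
For Everly: gain 13, loss 56 per period, so δ ≥ 13/69.
The tighter constraint is Brio's, so cooperation needs δ ≥ 56/65.

Brio; δ ≥ 56/65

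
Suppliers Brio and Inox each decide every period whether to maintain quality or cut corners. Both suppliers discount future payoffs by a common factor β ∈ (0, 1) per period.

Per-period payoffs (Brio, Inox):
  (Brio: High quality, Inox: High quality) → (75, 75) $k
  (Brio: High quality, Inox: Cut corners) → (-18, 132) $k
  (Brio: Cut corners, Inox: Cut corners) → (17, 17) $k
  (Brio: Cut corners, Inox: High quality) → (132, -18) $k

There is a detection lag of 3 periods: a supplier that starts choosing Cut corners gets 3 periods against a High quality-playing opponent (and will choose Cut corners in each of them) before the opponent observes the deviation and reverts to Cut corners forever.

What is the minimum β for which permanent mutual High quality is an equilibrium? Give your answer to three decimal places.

0.791

The best deviation is to choose Cut corners for all 3 undetected periods, earning 132 each, then 17 forever once detected.
Deviation value: 132(1−β^3)/(1−β) + 17β^3/(1−β); cooperation value: 75/(1−β).
IC: 75 ≥ 132(1−β^3) + 17β^3 = 132 − 115β^3.
So β^3 ≥ 57/115, giving β ≥ (57/115)^(1/3) ≈ 0.791.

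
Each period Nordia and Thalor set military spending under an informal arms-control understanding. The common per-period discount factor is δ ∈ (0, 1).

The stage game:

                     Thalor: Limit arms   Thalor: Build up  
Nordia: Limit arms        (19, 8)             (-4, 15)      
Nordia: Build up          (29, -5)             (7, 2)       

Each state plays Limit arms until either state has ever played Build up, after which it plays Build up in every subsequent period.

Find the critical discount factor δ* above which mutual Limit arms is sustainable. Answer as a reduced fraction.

Nordia: cooperation gives 19 each period; deviation gives 29 once then 7 forever.
  19/(1−δ) ≥ 29 + 7δ/(1−δ) ⇒ δ ≥ 10/22 = 5/11.
Thalor: cooperation gives 8 each period; deviation gives 15 once then 2 forever.
  δ ≥ 7/13.
Both must hold, so the binding constraint is Thalor's: δ ≥ 7/13.

7/13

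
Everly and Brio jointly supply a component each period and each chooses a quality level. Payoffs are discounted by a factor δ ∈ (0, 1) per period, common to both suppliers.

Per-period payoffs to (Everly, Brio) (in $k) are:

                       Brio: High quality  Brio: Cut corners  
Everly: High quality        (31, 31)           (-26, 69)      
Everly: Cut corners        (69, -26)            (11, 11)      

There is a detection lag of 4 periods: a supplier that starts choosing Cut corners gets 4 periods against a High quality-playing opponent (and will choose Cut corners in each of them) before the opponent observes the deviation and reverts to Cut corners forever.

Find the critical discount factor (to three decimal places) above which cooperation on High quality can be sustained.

The best deviation is to choose Cut corners for all 4 undetected periods, earning 69 each, then 11 forever once detected.
Deviation value: 69(1−δ^4)/(1−δ) + 11δ^4/(1−δ); cooperation value: 31/(1−δ).
IC: 31 ≥ 69(1−δ^4) + 11δ^4 = 69 − 58δ^4.
So δ^4 ≥ 38/58 = 19/29, giving δ ≥ (19/29)^(1/4) ≈ 0.900.

0.900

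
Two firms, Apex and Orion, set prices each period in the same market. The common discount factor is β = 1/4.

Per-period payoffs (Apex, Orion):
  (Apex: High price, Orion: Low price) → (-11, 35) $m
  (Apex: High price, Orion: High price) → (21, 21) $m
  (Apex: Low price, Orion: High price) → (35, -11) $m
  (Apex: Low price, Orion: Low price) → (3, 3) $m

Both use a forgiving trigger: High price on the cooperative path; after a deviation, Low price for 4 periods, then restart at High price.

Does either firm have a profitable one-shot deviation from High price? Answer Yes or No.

A one-shot deviation gives 35 now, then 3 for 4 periods, then back to 21.
Gain from deviating: (35−21) today; loss: (21−3) in each of the next 4 periods.
No-deviation condition: (21−3)(β+…+β^4) ≥ 35−21, i.e. β+…+β^4 ≥ 7/9.
At β = 1/4: β+…+β^4 = 0.3320 < 0.7778.
So cooperation is not sustainable.

Yes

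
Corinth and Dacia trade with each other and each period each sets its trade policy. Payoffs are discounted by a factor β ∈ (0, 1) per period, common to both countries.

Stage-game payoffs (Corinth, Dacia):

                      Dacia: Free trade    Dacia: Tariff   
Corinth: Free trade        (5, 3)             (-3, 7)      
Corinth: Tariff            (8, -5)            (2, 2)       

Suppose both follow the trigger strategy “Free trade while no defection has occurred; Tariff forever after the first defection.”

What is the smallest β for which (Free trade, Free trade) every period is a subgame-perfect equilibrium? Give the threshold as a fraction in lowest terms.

Corinth's threshold: (8−5)/(8−2) = 1/2.
Dacia's threshold: (7−3)/(7−2) = 4/5.
1/2 < 4/5, so Dacia binds and β* = 4/5.

4/5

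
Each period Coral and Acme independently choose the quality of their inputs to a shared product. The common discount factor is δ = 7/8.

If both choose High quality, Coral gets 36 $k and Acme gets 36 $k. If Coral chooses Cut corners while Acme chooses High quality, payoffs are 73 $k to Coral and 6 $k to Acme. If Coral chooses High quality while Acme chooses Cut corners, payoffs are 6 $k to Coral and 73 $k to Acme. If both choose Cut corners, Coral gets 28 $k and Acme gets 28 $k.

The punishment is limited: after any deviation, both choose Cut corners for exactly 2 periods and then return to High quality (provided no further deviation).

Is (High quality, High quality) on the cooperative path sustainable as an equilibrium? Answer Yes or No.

No

A one-shot deviation gives 73 now, then 28 for 2 periods, then back to 36.
Gain from deviating: (73−36) today; loss: (36−28) in each of the next 2 periods.
No-deviation condition: (36−28)(δ+…+δ^2) ≥ 73−36, i.e. δ+…+δ^2 ≥ 37/8.
At δ = 7/8: δ+…+δ^2 = 1.6406 < 4.6250.
So cooperation is not sustainable.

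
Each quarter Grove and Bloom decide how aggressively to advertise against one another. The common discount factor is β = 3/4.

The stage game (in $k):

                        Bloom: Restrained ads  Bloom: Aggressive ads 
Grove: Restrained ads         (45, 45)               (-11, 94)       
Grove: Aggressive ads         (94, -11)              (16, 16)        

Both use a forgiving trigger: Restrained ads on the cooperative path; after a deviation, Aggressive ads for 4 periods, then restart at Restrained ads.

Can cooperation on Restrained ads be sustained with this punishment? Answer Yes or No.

A one-shot deviation gives 94 now, then 16 for 4 periods, then back to 45.
Gain from deviating: (94−45) today; loss: (45−16) in each of the next 4 periods.
No-deviation condition: (45−16)(β+…+β^4) ≥ 94−45, i.e. β+…+β^4 ≥ 49/29.
At β = 3/4: β+…+β^4 = 2.0508 ≥ 1.6897.
So cooperation is sustainable.

Yes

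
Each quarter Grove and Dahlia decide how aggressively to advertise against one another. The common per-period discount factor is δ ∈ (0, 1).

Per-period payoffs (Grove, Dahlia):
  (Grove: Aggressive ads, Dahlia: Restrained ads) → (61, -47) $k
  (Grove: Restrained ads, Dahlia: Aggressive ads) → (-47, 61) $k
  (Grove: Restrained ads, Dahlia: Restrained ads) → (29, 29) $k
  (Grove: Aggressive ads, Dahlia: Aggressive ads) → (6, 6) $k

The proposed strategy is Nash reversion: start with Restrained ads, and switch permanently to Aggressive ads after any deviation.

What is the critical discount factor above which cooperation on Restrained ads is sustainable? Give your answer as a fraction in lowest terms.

32/55

One-period gain from deviating is 61 − 29 = 32. The loss is 29 − 6 = 23 in every subsequent period, with present value 23·δ/(1−δ).
Deviation is unprofitable when 23·δ/(1−δ) ≥ 32, i.e. δ/(1−δ) ≥ 32/23.
Equivalently δ ≥ 32/(32+23) = 32/55.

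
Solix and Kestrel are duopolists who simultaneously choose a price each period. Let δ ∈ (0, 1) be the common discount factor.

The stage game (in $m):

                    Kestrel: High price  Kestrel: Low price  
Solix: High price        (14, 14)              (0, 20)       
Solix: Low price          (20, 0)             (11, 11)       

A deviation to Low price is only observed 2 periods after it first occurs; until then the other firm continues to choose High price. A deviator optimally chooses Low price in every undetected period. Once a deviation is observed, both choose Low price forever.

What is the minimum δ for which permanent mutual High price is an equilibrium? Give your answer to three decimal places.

The best deviation is to choose Low price for all 2 undetected periods, earning 20 each, then 11 forever once detected.
Deviation value: 20(1−δ^2)/(1−δ) + 11δ^2/(1−δ); cooperation value: 14/(1−δ).
IC: 14 ≥ 20(1−δ^2) + 11δ^2 = 20 − 9δ^2.
So δ^2 ≥ 6/9 = 2/3, giving δ ≥ (2/3)^(1/2) ≈ 0.816.

0.816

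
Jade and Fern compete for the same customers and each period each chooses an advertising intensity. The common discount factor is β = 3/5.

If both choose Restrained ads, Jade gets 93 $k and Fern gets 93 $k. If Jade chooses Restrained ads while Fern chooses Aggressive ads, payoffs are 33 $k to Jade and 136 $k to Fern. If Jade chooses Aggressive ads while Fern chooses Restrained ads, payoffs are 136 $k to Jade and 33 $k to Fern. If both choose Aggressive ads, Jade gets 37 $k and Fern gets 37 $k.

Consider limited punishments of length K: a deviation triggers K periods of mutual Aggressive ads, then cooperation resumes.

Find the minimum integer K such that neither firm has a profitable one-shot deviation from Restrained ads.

IC: β(1−β^K)/(1−β) ≥ (136−93)/(93−37) = 43/56.
With β = 3/5: need 1 − β^K ≥ 43/56·(1−3/5)/(3/5), i.e. β^K ≤ 0.4881.
Since (3/5)^1 = 0.6000 and (3/5)^2 = 0.3600, the smallest such K is 2.

2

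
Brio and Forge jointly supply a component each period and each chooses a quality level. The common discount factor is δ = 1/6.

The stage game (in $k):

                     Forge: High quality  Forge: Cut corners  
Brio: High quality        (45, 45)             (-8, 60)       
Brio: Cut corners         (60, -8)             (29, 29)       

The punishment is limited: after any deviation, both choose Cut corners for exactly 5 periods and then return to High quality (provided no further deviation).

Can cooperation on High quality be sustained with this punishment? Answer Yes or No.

A one-shot deviation gives 60 now, then 29 for 5 periods, then back to 45.
Gain from deviating: (60−45) today; loss: (45−29) in each of the next 5 periods.
No-deviation condition: (45−29)(δ+…+δ^5) ≥ 60−45, i.e. δ+…+δ^5 ≥ 15/16.
At δ = 1/6: δ+…+δ^5 = 0.2000 < 0.9375.
So cooperation is not sustainable.

No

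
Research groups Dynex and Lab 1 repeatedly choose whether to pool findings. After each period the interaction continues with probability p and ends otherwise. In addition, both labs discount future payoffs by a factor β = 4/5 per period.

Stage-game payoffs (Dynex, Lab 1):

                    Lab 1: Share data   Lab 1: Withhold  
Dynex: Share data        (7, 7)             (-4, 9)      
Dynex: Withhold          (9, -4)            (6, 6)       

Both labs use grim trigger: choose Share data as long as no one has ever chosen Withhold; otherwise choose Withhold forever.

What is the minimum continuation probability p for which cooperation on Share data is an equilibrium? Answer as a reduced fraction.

5/6

Expected continuation weight on next period's payoff is β·p = 4/5·p, which plays the role of the discount factor.
Cooperation requires 4/5·p ≥ (9−7)/(9−6) = 2/3, hence p ≥ 5/6.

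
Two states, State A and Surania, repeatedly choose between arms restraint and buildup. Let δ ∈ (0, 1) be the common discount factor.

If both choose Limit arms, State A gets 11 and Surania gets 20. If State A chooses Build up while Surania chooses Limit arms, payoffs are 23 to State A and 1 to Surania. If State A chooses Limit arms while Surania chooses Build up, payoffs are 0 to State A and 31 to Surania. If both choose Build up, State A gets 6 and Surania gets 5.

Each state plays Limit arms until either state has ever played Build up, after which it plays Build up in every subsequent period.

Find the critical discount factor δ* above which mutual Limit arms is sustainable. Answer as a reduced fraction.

12/17

State A's threshold: (23−11)/(23−6) = 12/17.
Surania's threshold: (31−20)/(31−5) = 11/26.
12/17 > 11/26, so State A binds and δ* = 12/17.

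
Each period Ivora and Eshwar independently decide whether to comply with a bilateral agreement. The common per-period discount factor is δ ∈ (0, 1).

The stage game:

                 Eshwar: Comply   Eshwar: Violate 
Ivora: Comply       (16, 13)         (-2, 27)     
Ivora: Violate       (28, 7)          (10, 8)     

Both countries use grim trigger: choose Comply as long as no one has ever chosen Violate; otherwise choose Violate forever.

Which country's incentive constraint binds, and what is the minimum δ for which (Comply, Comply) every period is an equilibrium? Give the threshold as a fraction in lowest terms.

Eshwar; δ ≥ 14/19

Ivora's threshold: (28−16)/(28−10) = 2/3.
Eshwar's threshold: (27−13)/(27−8) = 14/19.
2/3 < 14/19, so Eshwar binds and δ* = 14/19.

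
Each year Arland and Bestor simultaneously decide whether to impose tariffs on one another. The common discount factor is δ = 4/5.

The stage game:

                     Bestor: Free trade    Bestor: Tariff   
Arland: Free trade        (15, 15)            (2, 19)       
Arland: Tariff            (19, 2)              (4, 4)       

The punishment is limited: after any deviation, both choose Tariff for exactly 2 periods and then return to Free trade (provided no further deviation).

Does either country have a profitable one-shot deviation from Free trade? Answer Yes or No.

IC: δ+…+δ^2 ≥ (19−15)/(15−4) = 4/11.
At δ = 4/5: partial sum = 1.4400 ≥ 0.3636. Cooperation sustainable.

No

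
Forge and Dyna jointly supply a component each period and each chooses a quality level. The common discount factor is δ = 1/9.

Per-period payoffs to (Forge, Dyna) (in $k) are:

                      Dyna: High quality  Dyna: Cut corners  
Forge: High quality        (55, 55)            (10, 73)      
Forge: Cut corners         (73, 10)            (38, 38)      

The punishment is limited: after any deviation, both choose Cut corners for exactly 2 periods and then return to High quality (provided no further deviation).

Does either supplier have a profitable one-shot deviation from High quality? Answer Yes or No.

IC: δ+…+δ^2 ≥ (73−55)/(55−38) = 18/17.
At δ = 1/9: partial sum = 0.1235 < 1.0588. Cooperation not sustainable.

Yes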